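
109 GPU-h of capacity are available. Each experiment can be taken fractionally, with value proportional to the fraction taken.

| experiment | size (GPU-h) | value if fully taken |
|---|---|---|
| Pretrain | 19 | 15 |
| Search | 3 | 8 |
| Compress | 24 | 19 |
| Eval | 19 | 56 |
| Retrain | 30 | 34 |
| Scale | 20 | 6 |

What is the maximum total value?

136.2

Rank by value-to-size ratio: Eval 56/19≈2.95, Search 8/3≈2.67, Retrain 34/30≈1.13, Compress 19/24≈0.792, Pretrain 15/19≈0.789, Scale 6/20≈0.3.
Eval: take in full, 19 GPU-h for value 56 ; 90 left.
All 3 GPU-h of Search fit (value 8) ; 87 remain.
All 30 GPU-h of Retrain fit (value 34) ; 57 remain.
Compress: take in full, 24 GPU-h for value 19 ; 33 left.
All 19 GPU-h of Pretrain fit (value 15) ; 14 remain.
Fill the last 14 GPU-h with part of Scale: 14/20 of it earns 4.2.
Total value = 136.2.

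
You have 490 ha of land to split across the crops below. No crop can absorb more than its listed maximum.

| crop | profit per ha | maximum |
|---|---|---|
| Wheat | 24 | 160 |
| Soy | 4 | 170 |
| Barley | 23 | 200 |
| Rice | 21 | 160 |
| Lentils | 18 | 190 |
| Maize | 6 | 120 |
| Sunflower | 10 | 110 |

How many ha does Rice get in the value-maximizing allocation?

Order the crops by profit per ha: Wheat 24 > Barley 23 > Rice 21 > Lentils 18 > Sunflower 10 > Maize 6 > Soy 4.
Give Wheat 160 to hit its cap of 160 — 330 left.
Barley: +200 to 200 (cap) — 130 left.
Rice: +130 (room for 160) → 130. Pool exhausted.

130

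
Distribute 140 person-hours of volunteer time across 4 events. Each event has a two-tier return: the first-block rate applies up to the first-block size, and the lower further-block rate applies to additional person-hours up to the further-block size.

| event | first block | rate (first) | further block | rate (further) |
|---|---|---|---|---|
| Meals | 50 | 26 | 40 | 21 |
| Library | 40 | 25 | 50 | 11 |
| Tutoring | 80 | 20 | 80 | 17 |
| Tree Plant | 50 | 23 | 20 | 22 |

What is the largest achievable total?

Order all 8 blocks by rate: Meals/tier1 26 > Library/tier1 25 > Tree Plant/tier1 23 > Tree Plant/tier2 22 > Meals/tier2 21 > Tutoring/tier1 20 > Tutoring/tier2 17 > Library/tier2 11.
Meals tier1 at 26: fill all 50 — 90 left.
Library/tier1 (25): +40 — 50 left.
Tree Plant/tier1 (23): +50 — 0 left.
Total = 26×50 + 25×40 + 23×50 = 3450.

3450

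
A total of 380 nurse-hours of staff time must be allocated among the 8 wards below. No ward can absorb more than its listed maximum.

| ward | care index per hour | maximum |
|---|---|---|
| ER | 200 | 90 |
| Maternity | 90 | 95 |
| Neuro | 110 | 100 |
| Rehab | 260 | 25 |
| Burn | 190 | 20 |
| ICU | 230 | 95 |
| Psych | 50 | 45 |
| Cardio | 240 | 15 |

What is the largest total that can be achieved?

Rank by care index per hour: Rehab 260 > Cardio 240 > ICU 230 > ER 200 > Burn 190 > Neuro 110 > Maternity 90 > Psych 50.
Rehab takes 25 to reach its cap of 25 — 355 left.
Cardio takes 15 to reach its cap of 15 — 340 left.
ICU: +95 to 95 (cap) — 245 left.
ER: +90 to 90 (cap) — 155 left.
Give Burn 20 to hit its cap of 20 — 135 left.
Neuro: +100 to 100 (cap) — 35 left.
Maternity: +35 (room for 95) → 35. Pool exhausted.
Total = 200×90 + 90×35 + 110×100 + 260×25 + 190×20 + 230×95 + 240×15 = 67900.

67900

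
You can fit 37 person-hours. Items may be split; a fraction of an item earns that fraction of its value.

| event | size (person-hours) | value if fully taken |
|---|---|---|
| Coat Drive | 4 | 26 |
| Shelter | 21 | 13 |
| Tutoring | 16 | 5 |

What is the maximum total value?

Rank by value-to-size ratio: Coat Drive 26/4≈6.5, Shelter 13/21≈0.619, Tutoring 5/16≈0.312.
Coat Drive: take in full, 4 person-hours for value 26 — 33 left.
All 21 person-hours of Shelter fit (value 13) — 12 remain.
Fill the last 12 person-hours with part of Tutoring: 12/16 of it earns 3.75.
Total value = 42.75.

42.75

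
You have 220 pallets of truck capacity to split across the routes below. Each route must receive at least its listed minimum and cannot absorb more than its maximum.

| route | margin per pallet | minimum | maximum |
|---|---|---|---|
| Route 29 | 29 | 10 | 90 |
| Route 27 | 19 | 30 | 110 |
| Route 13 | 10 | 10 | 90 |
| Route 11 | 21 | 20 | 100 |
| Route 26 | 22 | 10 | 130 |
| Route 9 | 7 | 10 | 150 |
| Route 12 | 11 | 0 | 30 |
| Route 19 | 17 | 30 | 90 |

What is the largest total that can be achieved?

4940

Meeting every minimum uses 10+30+10+20+10+10+0+30 = 120 pallets, leaving 100.
Highest margin per pallet first: Route 29 29 > Route 26 22 > Route 11 21 > Route 27 19 > Route 19 17 > Route 12 11 > Route 13 10 > Route 9 7.
Route 29: +80 to 90 (cap) — 20 left.
Route 26 has room for 120 more but only 20 remain, so it gets 30.
Total = 29×90 + 19×30 + 10×10 + 21×20 + 22×30 + 7×10 + 17×30 = 4940.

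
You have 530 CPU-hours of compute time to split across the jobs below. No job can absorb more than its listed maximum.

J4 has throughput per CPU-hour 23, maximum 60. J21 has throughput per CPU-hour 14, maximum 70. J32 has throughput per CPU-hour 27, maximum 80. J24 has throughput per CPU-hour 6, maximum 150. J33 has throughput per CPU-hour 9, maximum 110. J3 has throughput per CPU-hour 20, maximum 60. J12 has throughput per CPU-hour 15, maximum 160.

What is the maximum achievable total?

Highest throughput per CPU-hour first: J32 27 > J4 23 > J3 20 > J12 15 > J21 14 > J33 9 > J24 6.
Give J32 80 to hit its cap of 80 — 450 left.
Give J4 60 to hit its cap of 60 — 390 left.
J3: +60 to 60 (cap) — 330 left.
J12 takes 160 to reach its cap of 160 — 170 left.
J21: +70 to 70 (cap) — 100 left.
J33: +100 (room for 110) → 100. Pool exhausted.
Total = 23×60 + 14×70 + 27×80 + 9×100 + 20×60 + 15×160 = 9020.

9020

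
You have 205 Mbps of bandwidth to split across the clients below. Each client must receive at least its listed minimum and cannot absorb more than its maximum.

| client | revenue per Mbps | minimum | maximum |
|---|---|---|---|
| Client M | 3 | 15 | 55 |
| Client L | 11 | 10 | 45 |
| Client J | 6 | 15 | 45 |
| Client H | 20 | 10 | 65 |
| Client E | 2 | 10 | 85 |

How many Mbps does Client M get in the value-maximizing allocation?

40

Meeting every minimum uses 15+10+15+10+10 = 60 Mbps, leaving 145.
Order the clients by revenue per Mbps: Client H 20 > Client L 11 > Client J 6 > Client M 3 > Client E 2.
Client H takes 55 more to reach its cap of 65 ; 90 left.
Client L takes 35 more to reach its cap of 45 ; 55 left.
Give Client J 30 more to hit its cap of 45 ; 25 left.
Only 25 left; Client M takes them to reach 40.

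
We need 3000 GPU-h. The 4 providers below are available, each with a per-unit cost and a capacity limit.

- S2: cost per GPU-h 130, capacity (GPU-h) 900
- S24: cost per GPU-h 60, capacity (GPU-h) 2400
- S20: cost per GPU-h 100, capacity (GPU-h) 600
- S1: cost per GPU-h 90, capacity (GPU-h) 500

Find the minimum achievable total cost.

199000

Use providers in increasing cost order.
S24 (60): use full 2400 → 600 GPU-h to go.
Take 500 from S1 at 90 → need 100 more.
S20 (100): take the remaining 100 → done.
S2: unused.
Cost = 2400×60 + 500×90 + 100×100 = 199000.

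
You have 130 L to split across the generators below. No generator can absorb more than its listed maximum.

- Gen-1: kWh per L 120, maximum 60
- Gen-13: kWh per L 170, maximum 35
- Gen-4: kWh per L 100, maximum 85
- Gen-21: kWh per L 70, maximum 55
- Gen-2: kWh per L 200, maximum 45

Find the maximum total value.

Rank by kWh per L: Gen-2 200 > Gen-13 170 > Gen-1 120 > Gen-4 100 > Gen-21 70.
Gen-2: +45 to 45 (cap) ; 85 left.
Give Gen-13 35 to hit its cap of 35 ; 50 left.
Only 50 left; Gen-1 takes them to reach 50.
Total = 120×50 + 170×35 + 200×45 = 20950.

20950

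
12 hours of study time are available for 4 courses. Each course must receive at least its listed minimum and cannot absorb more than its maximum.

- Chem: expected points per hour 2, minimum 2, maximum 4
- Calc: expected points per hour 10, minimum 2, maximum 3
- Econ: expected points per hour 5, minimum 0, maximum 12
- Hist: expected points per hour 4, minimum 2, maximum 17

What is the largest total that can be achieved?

Meeting every minimum uses 2+2+0+2 = 6 hours, leaving 6.
Highest expected points per hour first: Calc 10 > Econ 5 > Hist 4 > Chem 2.
Calc: +1 to 3 (cap) → 5 left.
Econ has room for 12 more but only 5 remain, so it gets 5.
Total = 2×2 + 10×3 + 5×5 + 4×2 = 67.

67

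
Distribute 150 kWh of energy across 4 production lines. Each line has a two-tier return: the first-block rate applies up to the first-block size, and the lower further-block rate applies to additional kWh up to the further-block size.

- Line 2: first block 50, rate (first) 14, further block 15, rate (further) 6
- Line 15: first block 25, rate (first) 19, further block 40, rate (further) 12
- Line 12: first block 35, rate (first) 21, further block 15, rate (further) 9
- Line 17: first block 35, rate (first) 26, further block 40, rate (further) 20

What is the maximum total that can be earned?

Rank every tier by rate: Line 17/tier1 26 > Line 12/tier1 21 > Line 17/tier2 20 > Line 15/tier1 19 > Line 2/tier1 14 > Line 15/tier2 12 > Line 12/tier2 9 > Line 2/tier2 6.
Line 17/tier1 (26): +35 ; 115 left.
Line 12/tier1 (21): +35 ; 80 left.
Line 17 tier2 at 20: fill all 40 ; 40 left.
Line 15 tier1 at 19: fill all 25 ; 15 left.
Line 2 tier1 at 14: only 15 left, fill 15.
Total = 26×35 + 21×35 + 20×40 + 19×25 + 14×15 = 3130.

3130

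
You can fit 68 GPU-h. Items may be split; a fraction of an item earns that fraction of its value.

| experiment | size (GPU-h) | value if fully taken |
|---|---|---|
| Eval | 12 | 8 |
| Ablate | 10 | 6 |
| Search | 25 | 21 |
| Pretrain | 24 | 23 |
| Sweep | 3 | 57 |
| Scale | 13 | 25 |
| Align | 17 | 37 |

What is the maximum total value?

Rank by value-to-size ratio: Sweep 57/3≈19, Align 37/17≈2.18, Scale 25/13≈1.92, Pretrain 23/24≈0.958, Search 21/25≈0.84, Eval 8/12≈0.667, Ablate 6/10≈0.6.
Take all of Sweep (3 GPU-h, value 57) → 65 GPU-h left.
Take all of Align (17 GPU-h, value 37) → 48 GPU-h left.
All 13 GPU-h of Scale fit (value 25) → 35 remain.
Pretrain: take in full, 24 GPU-h for value 23 → 11 left.
11 GPU-h left: a 11/25 share of Search gives 21×11/25 = 9.24.
Total value = 151.24.

151.24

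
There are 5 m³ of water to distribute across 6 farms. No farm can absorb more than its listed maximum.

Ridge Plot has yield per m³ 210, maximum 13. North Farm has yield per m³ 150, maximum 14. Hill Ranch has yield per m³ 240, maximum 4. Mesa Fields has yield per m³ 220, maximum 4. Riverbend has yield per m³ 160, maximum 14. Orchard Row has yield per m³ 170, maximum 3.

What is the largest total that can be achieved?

1180

Order the farms by yield per m³: Hill Ranch 240 > Mesa Fields 220 > Ridge Plot 210 > Orchard Row 170 > Riverbend 160 > North Farm 150.
Hill Ranch: +4 to 4 (cap) → 1 left.
Only 1 left; Mesa Fields takes them to reach 1.
Total = 240×4 + 220×1 = 1180.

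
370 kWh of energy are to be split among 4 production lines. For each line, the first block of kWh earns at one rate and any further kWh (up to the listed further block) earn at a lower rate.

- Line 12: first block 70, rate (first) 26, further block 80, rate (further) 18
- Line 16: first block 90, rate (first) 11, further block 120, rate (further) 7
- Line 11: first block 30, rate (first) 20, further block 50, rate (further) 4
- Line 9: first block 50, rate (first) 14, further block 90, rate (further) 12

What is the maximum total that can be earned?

6190

Rank every tier by rate: Line 12/T1 26 > Line 11/T1 20 > Line 12/T2 18 > Line 9/T1 14 > Line 9/T2 12 > Line 16/T1 11 > Line 16/T2 7 > Line 11/T2 4.
Fill Line 12 T1 block (70 at 26) → 300 left.
Fill Line 11 T1 block (30 at 20) → 270 left.
Fill Line 12 T2 block (80 at 18) → 190 left.
Line 9 T1 at 14: fill all 50 → 140 left.
Line 9 T2 at 12: fill all 90 → 50 left.
Line 16/T1: +50 of 90 at 11; pool empty.
Total = 26×70 + 20×30 + 18×80 + 14×50 + 12×90 + 11×50 = 6190.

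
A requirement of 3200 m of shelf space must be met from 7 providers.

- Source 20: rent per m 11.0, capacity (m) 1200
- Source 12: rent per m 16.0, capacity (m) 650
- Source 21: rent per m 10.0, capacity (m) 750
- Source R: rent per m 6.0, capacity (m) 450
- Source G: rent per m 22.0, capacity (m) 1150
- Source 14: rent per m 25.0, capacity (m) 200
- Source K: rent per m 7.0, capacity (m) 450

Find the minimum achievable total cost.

Fill from the cheapest provider first.
Source R at 6.0: take all 450 m → 2750 still needed.
Take 450 from Source K at 7.0 → need 2300 more.
Source 21 at 10.0: take all 750 m → 1550 still needed.
Source 20 (11.0): use full 1200 → 350 m to go.
Source 12 (16.0): take the remaining 350 → done.
Source G, Source 14: unused.
Cost = 450×6.0 + 450×7.0 + 750×10.0 + 1200×11.0 + 350×16.0 = 32150.

32150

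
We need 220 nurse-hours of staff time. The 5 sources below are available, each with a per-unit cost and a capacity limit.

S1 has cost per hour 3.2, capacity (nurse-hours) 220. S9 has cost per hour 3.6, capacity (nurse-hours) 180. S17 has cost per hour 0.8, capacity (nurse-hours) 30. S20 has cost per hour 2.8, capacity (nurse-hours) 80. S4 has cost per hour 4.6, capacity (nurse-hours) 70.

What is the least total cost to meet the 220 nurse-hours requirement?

600

Fill from the cheapest source first.
S17 (0.8): use full 30 ; 190 nurse-hours to go.
S20 (2.8): use full 80 ; 110 nurse-hours to go.
S1 (3.2): take the remaining 110 ; done.
S9, S4: unused.
Cost = 30×0.8 + 80×2.8 + 110×3.2 = 600.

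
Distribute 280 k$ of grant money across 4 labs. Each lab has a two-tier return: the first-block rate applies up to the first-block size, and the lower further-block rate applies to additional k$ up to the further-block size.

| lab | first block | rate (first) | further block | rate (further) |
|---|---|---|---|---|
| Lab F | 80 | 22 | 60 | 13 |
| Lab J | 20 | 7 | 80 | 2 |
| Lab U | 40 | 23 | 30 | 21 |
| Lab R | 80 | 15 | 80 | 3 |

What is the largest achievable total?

Treat each block as its own option and order by rate: Lab U/tier1 23 > Lab F/tier1 22 > Lab U/tier2 21 > Lab R/tier1 15 > Lab F/tier2 13 > Lab J/tier1 7 > Lab R/tier2 3 > Lab J/tier2 2.
Lab U/tier1 (23): +40 ; 240 left.
Fill Lab F tier1 block (80 at 22) ; 160 left.
Fill Lab U tier2 block (30 at 21) ; 130 left.
Lab R/tier1 (15): +80 ; 50 left.
Lab F/tier2: +50 of 60 at 13; pool empty.
Total = 23×40 + 22×80 + 21×30 + 15×80 + 13×50 = 5160.

5160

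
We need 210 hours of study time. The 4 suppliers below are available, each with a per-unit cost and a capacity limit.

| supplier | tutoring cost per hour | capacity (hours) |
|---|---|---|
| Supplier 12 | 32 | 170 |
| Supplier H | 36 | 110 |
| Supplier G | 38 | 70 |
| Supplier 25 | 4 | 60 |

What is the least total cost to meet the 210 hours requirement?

5040

Use suppliers in increasing cost order.
Take 60 from Supplier 25 at 4 — need 150 more.
Supplier 12 at 32: take 150 of its 170 — requirement met.
Supplier H, Supplier G: unused.
Cost = 60×4 + 150×32 = 5040.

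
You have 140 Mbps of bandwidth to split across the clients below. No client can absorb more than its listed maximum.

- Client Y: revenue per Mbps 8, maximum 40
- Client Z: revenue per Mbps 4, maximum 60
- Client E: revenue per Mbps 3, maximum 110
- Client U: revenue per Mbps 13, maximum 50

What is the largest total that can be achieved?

Rank by revenue per Mbps: Client U 13 > Client Y 8 > Client Z 4 > Client E 3.
Client U takes 50 to reach its cap of 50 — 90 left.
Client Y: +40 to 40 (cap) — 50 left.
Client Z: +50 (room for 60) → 50. Pool exhausted.
Total = 8×40 + 4×50 + 13×50 = 1170.

1170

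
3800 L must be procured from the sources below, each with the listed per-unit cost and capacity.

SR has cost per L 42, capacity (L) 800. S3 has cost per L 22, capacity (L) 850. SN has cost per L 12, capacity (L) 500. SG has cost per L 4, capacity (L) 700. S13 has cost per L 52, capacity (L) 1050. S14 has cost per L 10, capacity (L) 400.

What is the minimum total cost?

Fill from the cheapest source first.
SG at 4: take all 700 L ; 3100 still needed.
S14 (10): use full 400 ; 2700 L to go.
SN (12): use full 500 ; 2200 L to go.
S3 at 22: take all 850 L ; 1350 still needed.
SR (42): use full 800 ; 550 L to go.
S13 at 52: take 550 of its 1050 ; requirement met.
Cost = 700×4 + 400×10 + 500×12 + 850×22 + 800×42 + 550×52 = 93700.

93700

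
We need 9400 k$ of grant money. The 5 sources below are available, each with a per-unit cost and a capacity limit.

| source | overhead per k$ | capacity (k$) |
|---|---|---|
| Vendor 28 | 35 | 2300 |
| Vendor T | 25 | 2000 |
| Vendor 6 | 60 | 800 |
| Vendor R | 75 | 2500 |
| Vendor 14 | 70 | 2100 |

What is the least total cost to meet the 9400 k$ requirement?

Fill from the cheapest source first.
Vendor T (25): use full 2000 — 7400 k$ to go.
Vendor 28 at 35: take all 2300 k$ — 5100 still needed.
Take 800 from Vendor 6 at 60 — need 4300 more.
Vendor 14 (70): use full 2100 — 2200 k$ to go.
Vendor R at 75: take 2200 of its 2500 — requirement met.
Cost = 2000×25 + 2300×35 + 800×60 + 2100×70 + 2200×75 = 490500.

490500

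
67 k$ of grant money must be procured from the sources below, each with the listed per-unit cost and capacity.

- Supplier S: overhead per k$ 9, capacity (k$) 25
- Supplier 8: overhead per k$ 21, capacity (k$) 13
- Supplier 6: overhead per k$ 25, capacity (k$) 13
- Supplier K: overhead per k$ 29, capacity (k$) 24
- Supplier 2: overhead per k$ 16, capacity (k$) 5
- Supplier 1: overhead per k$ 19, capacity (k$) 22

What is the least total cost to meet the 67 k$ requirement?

Fill from the cheapest source first.
Supplier S (9): use full 25 → 42 k$ to go.
Take 5 from Supplier 2 at 16 → need 37 more.
Supplier 1 at 19: take all 22 k$ → 15 still needed.
Supplier 8 (21): use full 13 → 2 k$ to go.
Supplier 6 (25): take the remaining 2 → done.
Supplier K: unused.
Cost = 25×9 + 5×16 + 22×19 + 13×21 + 2×25 = 1046.

1046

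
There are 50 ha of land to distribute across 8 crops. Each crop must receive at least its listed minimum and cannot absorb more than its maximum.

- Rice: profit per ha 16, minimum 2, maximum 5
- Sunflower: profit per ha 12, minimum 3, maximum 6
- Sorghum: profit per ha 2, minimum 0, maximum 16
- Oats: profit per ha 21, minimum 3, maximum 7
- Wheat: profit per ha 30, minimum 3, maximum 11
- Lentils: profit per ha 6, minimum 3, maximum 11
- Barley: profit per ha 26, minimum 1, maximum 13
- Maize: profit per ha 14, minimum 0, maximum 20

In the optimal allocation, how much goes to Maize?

Meeting every minimum uses 2+3+0+3+3+3+1+0 = 15 ha, leaving 35.
Order the crops by profit per ha: Wheat 30 > Barley 26 > Oats 21 > Rice 16 > Maize 14 > Sunflower 12 > Lentils 6 > Sorghum 2.
Wheat: +8 to 11 (cap) ; 27 left.
Barley: +12 to 13 (cap) ; 15 left.
Oats takes 4 more to reach its cap of 7 ; 11 left.
Rice takes 3 more to reach its cap of 5 ; 8 left.
Maize has room for 20 more but only 8 remain, so it gets 8.

8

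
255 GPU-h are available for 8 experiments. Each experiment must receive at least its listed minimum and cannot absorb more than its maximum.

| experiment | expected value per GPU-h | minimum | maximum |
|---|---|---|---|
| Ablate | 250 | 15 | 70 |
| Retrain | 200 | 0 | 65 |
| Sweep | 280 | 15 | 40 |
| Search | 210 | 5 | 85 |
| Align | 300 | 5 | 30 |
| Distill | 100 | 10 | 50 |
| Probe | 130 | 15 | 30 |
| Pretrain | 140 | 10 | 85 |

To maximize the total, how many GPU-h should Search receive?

80

Meeting every minimum uses 15+0+15+5+5+10+15+10 = 75 GPU-h, leaving 180.
Order the experiments by expected value per GPU-h: Align 300 > Sweep 280 > Ablate 250 > Search 210 > Retrain 200 > Pretrain 140 > Probe 130 > Distill 100.
Give Align 25 more to hit its cap of 30 — 155 left.
Sweep takes 25 more to reach its cap of 40 — 130 left.
Ablate takes 55 more to reach its cap of 70 — 75 left.
Search: +75 (room for 80) → 80. Pool exhausted.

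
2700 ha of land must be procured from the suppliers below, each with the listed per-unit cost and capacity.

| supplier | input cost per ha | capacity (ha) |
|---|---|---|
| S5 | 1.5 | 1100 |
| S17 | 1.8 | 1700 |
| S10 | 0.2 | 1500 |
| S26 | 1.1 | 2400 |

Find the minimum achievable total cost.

Cheapest first:
S10 (0.2): use full 1500 → 1200 ha to go.
S26 at 1.1: take 1200 of its 2400 → requirement met.
S5, S17: unused.
Cost = 1500×0.2 + 1200×1.1 = 1620.

1620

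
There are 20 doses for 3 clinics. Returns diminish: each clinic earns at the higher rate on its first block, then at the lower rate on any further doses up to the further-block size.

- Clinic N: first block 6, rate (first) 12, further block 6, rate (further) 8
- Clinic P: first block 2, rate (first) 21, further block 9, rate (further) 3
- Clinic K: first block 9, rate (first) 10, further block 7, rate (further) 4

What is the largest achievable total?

Treat each block as its own option and order by rate: Clinic P/T1 21 > Clinic N/T1 12 > Clinic K/T1 10 > Clinic N/T2 8 > Clinic K/T2 4 > Clinic P/T2 3.
Clinic P T1 at 21: fill all 2 ; 18 left.
Fill Clinic N T1 block (6 at 12) ; 12 left.
Fill Clinic K T1 block (9 at 10) ; 3 left.
3 remain; put them into Clinic N T2 at 8.
Total = 21×2 + 12×6 + 10×9 + 8×3 = 228.

228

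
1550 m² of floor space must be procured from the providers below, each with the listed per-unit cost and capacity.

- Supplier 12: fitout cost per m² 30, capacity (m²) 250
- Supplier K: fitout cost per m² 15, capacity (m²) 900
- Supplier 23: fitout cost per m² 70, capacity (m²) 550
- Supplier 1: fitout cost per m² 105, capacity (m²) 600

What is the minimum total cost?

Cheapest first:
Take 900 from Supplier K at 15 → need 650 more.
Take 250 from Supplier 12 at 30 → need 400 more.
Supplier 23 at 70: take 400 of its 550 → requirement met.
Supplier 1: unused.
Cost = 900×15 + 250×30 + 400×70 = 49000.

49000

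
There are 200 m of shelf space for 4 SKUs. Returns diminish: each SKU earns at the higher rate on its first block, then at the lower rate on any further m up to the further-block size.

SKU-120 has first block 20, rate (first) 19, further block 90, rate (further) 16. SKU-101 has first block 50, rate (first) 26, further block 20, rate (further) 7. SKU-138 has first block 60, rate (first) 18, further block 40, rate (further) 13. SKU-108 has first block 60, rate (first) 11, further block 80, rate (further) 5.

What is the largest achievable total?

3880

Order all 8 blocks by rate: SKU-101/first 26 > SKU-120/first 19 > SKU-138/first 18 > SKU-120/second 16 > SKU-138/second 13 > SKU-108/first 11 > SKU-101/second 7 > SKU-108/second 5.
SKU-101 first at 26: fill all 50 → 150 left.
Fill SKU-120 first block (20 at 19) → 130 left.
SKU-138 first at 18: fill all 60 → 70 left.
70 remain; put them into SKU-120 second at 16.
Total = 26×50 + 19×20 + 18×60 + 16×70 = 3880.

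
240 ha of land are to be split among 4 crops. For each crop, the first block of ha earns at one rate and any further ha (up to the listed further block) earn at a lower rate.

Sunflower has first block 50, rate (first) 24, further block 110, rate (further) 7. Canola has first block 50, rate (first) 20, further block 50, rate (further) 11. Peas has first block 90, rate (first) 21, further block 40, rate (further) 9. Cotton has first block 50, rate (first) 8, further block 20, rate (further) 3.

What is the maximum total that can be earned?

Order all 8 blocks by rate: Sunflower/tier1 24 > Peas/tier1 21 > Canola/tier1 20 > Canola/tier2 11 > Peas/tier2 9 > Cotton/tier1 8 > Sunflower/tier2 7 > Cotton/tier2 3.
Fill Sunflower tier1 block (50 at 24) — 190 left.
Peas/tier1 (21): +90 — 100 left.
Canola tier1 at 20: fill all 50 — 50 left.
Canola tier2 at 11: fill all 50 — 0 left.
Total = 24×50 + 21×90 + 20×50 + 11×50 = 4640.

4640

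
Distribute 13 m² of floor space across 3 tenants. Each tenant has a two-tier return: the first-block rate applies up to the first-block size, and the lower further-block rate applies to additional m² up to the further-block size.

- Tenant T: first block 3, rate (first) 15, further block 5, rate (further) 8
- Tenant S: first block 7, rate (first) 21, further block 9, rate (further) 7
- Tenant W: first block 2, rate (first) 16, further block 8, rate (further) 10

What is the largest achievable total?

234

Rank every tier by rate: Tenant S/T1 21 > Tenant W/T1 16 > Tenant T/T1 15 > Tenant W/T2 10 > Tenant T/T2 8 > Tenant S/T2 7.
Tenant S/T1 (21): +7 ; 6 left.
Fill Tenant W T1 block (2 at 16) ; 4 left.
Tenant T T1 at 15: fill all 3 ; 1 left.
Tenant W T2 at 10: only 1 left, fill 1.
Total = 21×7 + 16×2 + 15×3 + 10×1 = 234.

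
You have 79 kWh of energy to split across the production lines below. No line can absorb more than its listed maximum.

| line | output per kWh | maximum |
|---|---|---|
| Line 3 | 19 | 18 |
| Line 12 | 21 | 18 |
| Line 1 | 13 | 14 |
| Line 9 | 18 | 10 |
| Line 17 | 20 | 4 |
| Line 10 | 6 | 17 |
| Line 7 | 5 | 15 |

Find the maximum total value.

1252

Order the production lines by output per kWh: Line 12 21 > Line 17 20 > Line 3 19 > Line 9 18 > Line 1 13 > Line 10 6 > Line 7 5.
Give Line 12 18 to hit its cap of 18 → 61 left.
Line 17: +4 to 4 (cap) → 57 left.
Line 3: +18 to 18 (cap) → 39 left.
Give Line 9 10 to hit its cap of 10 → 29 left.
Line 1: +14 to 14 (cap) → 15 left.
Line 10 has room for 17 but only 15 remain, so it gets 15.
Total = 19×18 + 21×18 + 13×14 + 18×10 + 20×4 + 6×15 = 1252.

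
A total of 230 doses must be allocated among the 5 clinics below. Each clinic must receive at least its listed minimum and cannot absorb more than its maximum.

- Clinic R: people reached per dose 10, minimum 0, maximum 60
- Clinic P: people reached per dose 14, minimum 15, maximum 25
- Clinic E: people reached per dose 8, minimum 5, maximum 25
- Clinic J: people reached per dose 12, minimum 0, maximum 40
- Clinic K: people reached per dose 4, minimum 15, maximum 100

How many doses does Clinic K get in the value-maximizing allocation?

80

Meeting every minimum uses 0+15+5+0+15 = 35 doses, leaving 195.
Highest people reached per dose first: Clinic P 14 > Clinic J 12 > Clinic R 10 > Clinic E 8 > Clinic K 4.
Give Clinic P 10 more to hit its cap of 25 → 185 left.
Clinic J: +40 to 40 (cap) → 145 left.
Give Clinic R 60 more to hit its cap of 60 → 85 left.
Give Clinic E 20 more to hit its cap of 25 → 65 left.
Clinic K has room for 85 more but only 65 remain, so it gets 80.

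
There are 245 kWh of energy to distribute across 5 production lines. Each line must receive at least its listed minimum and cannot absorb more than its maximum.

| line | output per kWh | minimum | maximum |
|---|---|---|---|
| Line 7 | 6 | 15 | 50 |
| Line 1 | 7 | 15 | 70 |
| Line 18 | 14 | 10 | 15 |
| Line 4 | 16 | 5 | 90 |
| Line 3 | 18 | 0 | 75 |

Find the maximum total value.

3440

Meeting every minimum uses 15+15+10+5+0 = 45 kWh, leaving 200.
Rank by output per kWh: Line 3 18 > Line 4 16 > Line 18 14 > Line 1 7 > Line 7 6.
Line 3 takes 75 more to reach its cap of 75 → 125 left.
Give Line 4 85 more to hit its cap of 90 → 40 left.
Give Line 18 5 more to hit its cap of 15 → 35 left.
Line 1 has room for 55 more but only 35 remain, so it gets 50.
Total = 6×15 + 7×50 + 14×15 + 16×90 + 18×75 = 3440.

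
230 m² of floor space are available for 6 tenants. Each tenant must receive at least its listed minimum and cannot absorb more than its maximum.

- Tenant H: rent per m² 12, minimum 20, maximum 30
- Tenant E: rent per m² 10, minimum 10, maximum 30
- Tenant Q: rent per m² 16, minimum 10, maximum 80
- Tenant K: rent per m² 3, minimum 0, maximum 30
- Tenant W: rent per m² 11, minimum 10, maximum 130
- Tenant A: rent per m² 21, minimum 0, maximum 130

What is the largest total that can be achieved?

Meeting every minimum uses 20+10+10+0+10+0 = 50 m², leaving 180.
Order the tenants by rent per m²: Tenant A 21 > Tenant Q 16 > Tenant H 12 > Tenant W 11 > Tenant E 10 > Tenant K 3.
Give Tenant A 130 more to hit its cap of 130 ; 50 left.
Tenant Q: +50 (room for 70) → 60. Pool exhausted.
Total = 12×20 + 10×10 + 16×60 + 11×10 + 21×130 = 4140.

4140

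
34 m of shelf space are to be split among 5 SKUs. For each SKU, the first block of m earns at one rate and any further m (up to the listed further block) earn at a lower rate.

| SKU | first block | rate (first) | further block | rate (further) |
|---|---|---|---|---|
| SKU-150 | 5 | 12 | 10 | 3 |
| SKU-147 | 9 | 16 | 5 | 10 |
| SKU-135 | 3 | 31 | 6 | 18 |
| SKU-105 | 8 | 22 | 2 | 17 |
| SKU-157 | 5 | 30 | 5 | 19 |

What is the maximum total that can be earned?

Rank every tier by rate: SKU-135/first 31 > SKU-157/first 30 > SKU-105/first 22 > SKU-157/second 19 > SKU-135/second 18 > SKU-105/second 17 > SKU-147/first 16 > SKU-150/first 12 > SKU-147/second 10 > SKU-150/second 3.
SKU-135 first at 31: fill all 3 → 31 left.
SKU-157 first at 30: fill all 5 → 26 left.
Fill SKU-105 first block (8 at 22) → 18 left.
SKU-157 second at 19: fill all 5 → 13 left.
Fill SKU-135 second block (6 at 18) → 7 left.
Fill SKU-105 second block (2 at 17) → 5 left.
SKU-147/first: +5 of 9 at 16; pool empty.
Total = 31×3 + 30×5 + 22×8 + 19×5 + 18×6 + 17×2 + 16×5 = 736.

736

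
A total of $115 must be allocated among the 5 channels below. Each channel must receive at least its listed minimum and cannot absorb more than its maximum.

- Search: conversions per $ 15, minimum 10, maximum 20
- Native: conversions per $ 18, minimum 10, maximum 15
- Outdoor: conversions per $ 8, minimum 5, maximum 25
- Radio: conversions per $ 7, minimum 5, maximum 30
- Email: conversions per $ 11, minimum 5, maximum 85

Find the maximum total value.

1415

Meeting every minimum uses 10+10+5+5+5 = 35 $, leaving 80.
Rank by conversions per $: Native 18 > Search 15 > Email 11 > Outdoor 8 > Radio 7.
Native takes 5 more to reach its cap of 15 — 75 left.
Search takes 10 more to reach its cap of 20 — 65 left.
Email has room for 80 more but only 65 remain, so it gets 70.
Total = 15×20 + 18×15 + 8×5 + 7×5 + 11×70 = 1415.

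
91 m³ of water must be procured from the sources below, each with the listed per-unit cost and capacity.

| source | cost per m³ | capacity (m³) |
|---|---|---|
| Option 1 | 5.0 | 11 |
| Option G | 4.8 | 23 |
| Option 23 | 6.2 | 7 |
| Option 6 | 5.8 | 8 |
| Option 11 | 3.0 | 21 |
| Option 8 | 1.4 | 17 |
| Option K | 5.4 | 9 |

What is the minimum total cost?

Use sources in increasing cost order.
Option 8 (1.4): use full 17 → 74 m³ to go.
Option 11 (3.0): use full 21 → 53 m³ to go.
Option G (4.8): use full 23 → 30 m³ to go.
Option 1 at 5.0: take all 11 m³ → 19 still needed.
Option K (5.4): use full 9 → 10 m³ to go.
Take 8 from Option 6 at 5.8 → need 2 more.
Option 23 at 6.2: take 2 of its 7 → requirement met.
Cost = 17×1.4 + 21×3.0 + 23×4.8 + 11×5.0 + 9×5.4 + 8×5.8 + 2×6.2 = 359.6.

359.6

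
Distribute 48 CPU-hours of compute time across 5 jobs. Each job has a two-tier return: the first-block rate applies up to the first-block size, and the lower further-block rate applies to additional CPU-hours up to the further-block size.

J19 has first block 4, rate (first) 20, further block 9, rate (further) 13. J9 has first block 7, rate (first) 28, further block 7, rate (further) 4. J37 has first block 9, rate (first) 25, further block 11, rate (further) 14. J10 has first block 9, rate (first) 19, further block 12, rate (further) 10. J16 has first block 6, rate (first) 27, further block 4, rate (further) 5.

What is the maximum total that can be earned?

1014

Order all 10 blocks by rate: J9/first 28 > J16/first 27 > J37/first 25 > J19/first 20 > J10/first 19 > J37/second 14 > J19/second 13 > J10/second 10 > J16/second 5 > J9/second 4.
Fill J9 first block (7 at 28) → 41 left.
J16 first at 27: fill all 6 → 35 left.
Fill J37 first block (9 at 25) → 26 left.
J19/first (20): +4 → 22 left.
Fill J10 first block (9 at 19) → 13 left.
J37 second at 14: fill all 11 → 2 left.
J19 second at 13: only 2 left, fill 2.
Total = 28×7 + 27×6 + 25×9 + 20×4 + 19×9 + 14×11 + 13×2 = 1014.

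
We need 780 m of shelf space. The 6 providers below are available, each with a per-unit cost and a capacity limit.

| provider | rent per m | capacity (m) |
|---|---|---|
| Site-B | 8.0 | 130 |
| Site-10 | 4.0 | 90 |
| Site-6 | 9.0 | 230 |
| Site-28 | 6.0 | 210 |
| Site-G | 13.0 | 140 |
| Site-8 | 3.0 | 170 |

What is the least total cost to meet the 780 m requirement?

Cheapest first:
Site-8 (3.0): use full 170 — 610 m to go.
Site-10 (4.0): use full 90 — 520 m to go.
Take 210 from Site-28 at 6.0 — need 310 more.
Take 130 from Site-B at 8.0 — need 180 more.
Site-6 at 9.0: take 180 of its 230 — requirement met.
Site-G: unused.
Cost = 170×3.0 + 90×4.0 + 210×6.0 + 130×8.0 + 180×9.0 = 4790.

4790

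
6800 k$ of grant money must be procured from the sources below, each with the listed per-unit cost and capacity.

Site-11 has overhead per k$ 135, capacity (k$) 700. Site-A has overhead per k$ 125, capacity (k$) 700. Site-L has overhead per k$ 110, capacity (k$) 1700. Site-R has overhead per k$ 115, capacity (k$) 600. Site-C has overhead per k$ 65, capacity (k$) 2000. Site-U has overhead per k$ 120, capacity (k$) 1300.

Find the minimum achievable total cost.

697000

Use sources in increasing cost order.
Site-C (65): use full 2000 ; 4800 k$ to go.
Site-L at 110: take all 1700 k$ ; 3100 still needed.
Site-R (115): use full 600 ; 2500 k$ to go.
Site-U at 120: take all 1300 k$ ; 1200 still needed.
Site-A at 125: take all 700 k$ ; 500 still needed.
Take 500 from Site-11 at 135 to finish.
Cost = 2000×65 + 1700×110 + 600×115 + 1300×120 + 700×125 + 500×135 = 697000.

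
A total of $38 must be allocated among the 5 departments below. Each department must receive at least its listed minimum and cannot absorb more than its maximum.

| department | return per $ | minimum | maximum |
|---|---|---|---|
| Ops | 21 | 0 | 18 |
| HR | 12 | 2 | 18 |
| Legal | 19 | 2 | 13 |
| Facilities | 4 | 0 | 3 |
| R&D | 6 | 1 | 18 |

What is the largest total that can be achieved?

703

Meeting every minimum uses 0+2+2+0+1 = 5 $, leaving 33.
Highest return per $ first: Ops 21 > Legal 19 > HR 12 > R&D 6 > Facilities 4.
Ops: +18 to 18 (cap) — 15 left.
Legal: +11 to 13 (cap) — 4 left.
HR has room for 16 more but only 4 remain, so it gets 6.
Total = 21×18 + 12×6 + 19×13 + 6×1 = 703.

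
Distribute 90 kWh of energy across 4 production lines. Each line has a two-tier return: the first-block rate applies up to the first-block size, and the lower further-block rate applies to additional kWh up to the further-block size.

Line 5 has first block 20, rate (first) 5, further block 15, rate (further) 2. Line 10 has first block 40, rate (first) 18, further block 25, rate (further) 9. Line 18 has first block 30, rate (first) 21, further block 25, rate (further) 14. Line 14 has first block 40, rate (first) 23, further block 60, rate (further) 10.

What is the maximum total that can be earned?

Order all 8 blocks by rate: Line 14/T1 23 > Line 18/T1 21 > Line 10/T1 18 > Line 18/T2 14 > Line 14/T2 10 > Line 10/T2 9 > Line 5/T1 5 > Line 5/T2 2.
Line 14/T1 (23): +40 ; 50 left.
Line 18/T1 (21): +30 ; 20 left.
Line 10/T1: +20 of 40 at 18; pool empty.
Total = 23×40 + 21×30 + 18×20 = 1910.

1910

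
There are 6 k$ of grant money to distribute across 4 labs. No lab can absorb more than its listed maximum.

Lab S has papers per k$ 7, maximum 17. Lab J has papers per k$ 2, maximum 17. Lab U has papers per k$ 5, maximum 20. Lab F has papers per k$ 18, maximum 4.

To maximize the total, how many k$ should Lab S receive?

2

Rank by papers per k$: Lab F 18 > Lab S 7 > Lab U 5 > Lab J 2.
Lab F takes 4 to reach its cap of 4 — 2 left.
Lab S has room for 17 but only 2 remain, so it gets 2.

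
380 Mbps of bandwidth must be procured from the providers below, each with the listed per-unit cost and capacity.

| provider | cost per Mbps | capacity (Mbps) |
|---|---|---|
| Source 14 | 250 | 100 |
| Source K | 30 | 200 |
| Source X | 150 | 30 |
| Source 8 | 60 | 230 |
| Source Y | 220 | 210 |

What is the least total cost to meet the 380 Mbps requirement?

Use providers in increasing cost order.
Take 200 from Source K at 30 → need 180 more.
Take 180 from Source 8 at 60 to finish.
Source X, Source Y, Source 14: unused.
Cost = 200×30 + 180×60 = 16800.

16800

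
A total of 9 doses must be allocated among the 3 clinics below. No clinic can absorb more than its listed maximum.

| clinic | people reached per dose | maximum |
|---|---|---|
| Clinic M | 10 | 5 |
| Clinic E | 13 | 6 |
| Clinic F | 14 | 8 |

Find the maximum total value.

125

Order the clinics by people reached per dose: Clinic F 14 > Clinic E 13 > Clinic M 10.
Clinic F: +8 to 8 (cap) ; 1 left.
Only 1 left; Clinic E takes them to reach 1.
Total = 13×1 + 14×8 = 125.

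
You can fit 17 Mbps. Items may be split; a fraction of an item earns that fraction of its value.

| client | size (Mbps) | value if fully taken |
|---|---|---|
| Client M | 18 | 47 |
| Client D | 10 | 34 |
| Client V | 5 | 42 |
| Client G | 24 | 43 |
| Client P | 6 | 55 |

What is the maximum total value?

117.4

Best value per unit of size first: Client P 55/6≈9.17, Client V 42/5≈8.4, Client D 34/10≈3.4, Client M 47/18≈2.61, Client G 43/24≈1.79.
Client P: take in full, 6 Mbps for value 55 ; 11 left.
All 5 Mbps of Client V fit (value 42) ; 6 remain.
6 Mbps left: a 6/10 share of Client D gives 34×6/10 = 20.4.
Total value = 117.4.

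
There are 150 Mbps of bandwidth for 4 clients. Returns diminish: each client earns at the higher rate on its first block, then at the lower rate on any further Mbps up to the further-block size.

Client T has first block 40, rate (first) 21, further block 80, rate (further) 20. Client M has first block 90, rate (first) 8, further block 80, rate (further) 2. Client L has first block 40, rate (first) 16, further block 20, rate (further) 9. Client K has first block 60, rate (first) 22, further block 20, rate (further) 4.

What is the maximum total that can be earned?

3160

Rank every tier by rate: Client K/first 22 > Client T/first 21 > Client T/second 20 > Client L/first 16 > Client L/second 9 > Client M/first 8 > Client K/second 4 > Client M/second 2.
Client K first at 22: fill all 60 ; 90 left.
Fill Client T first block (40 at 21) ; 50 left.
Client T second at 20: only 50 left, fill 50.
Total = 22×60 + 21×40 + 20×50 = 3160.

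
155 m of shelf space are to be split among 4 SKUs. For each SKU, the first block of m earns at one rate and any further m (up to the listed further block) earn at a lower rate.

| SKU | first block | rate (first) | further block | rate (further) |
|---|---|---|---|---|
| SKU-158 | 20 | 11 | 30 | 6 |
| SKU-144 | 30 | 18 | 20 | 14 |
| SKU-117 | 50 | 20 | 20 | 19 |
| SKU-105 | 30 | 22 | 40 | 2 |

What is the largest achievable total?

2915

Treat each block as its own option and order by rate: SKU-105/first 22 > SKU-117/first 20 > SKU-117/second 19 > SKU-144/first 18 > SKU-144/second 14 > SKU-158/first 11 > SKU-158/second 6 > SKU-105/second 2.
SKU-105 first at 22: fill all 30 — 125 left.
SKU-117/first (20): +50 — 75 left.
SKU-117/second (19): +20 — 55 left.
SKU-144 first at 18: fill all 30 — 25 left.
SKU-144 second at 14: fill all 20 — 5 left.
SKU-158 first at 11: only 5 left, fill 5.
Total = 22×30 + 20×50 + 19×20 + 18×30 + 14×20 + 11×5 = 2915.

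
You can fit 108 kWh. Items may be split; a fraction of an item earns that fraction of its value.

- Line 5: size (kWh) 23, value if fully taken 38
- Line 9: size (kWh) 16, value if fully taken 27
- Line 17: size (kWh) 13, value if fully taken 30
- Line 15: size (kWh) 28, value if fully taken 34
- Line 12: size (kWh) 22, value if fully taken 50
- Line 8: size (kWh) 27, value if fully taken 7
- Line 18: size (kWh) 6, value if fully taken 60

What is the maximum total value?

Rank by value-to-size ratio: Line 18 60/6≈10, Line 17 30/13≈2.31, Line 12 50/22≈2.27, Line 9 27/16≈1.69, Line 5 38/23≈1.65, Line 15 34/28≈1.21, Line 8 7/27≈0.259.
Take all of Line 18 (6 kWh, value 60) → 102 kWh left.
Take all of Line 17 (13 kWh, value 30) → 89 kWh left.
All 22 kWh of Line 12 fit (value 50) → 67 remain.
Line 9: take in full, 16 kWh for value 27 → 51 left.
Line 5: take in full, 23 kWh for value 38 → 28 left.
Take all of Line 15 (28 kWh, value 34) → 0 kWh left.
Total value = 239.

239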